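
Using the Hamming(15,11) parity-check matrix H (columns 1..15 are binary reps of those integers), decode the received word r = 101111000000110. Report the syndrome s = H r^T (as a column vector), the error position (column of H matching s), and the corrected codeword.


s = (0, 1, 1, 0)^T, error position = 6, corrected codeword c = 101110000000110

Compute s = H r^T mod 2 one row at a time:
  s_1 = 0 + 0 + 0 + 0 + 0 + 1 + 1 + 0 = 2 ≡ 0 (mod 2).
  s_2 = 1 + 1 + 1 + 0 + 0 + 1 + 1 + 0 = 5 ≡ 1 (mod 2).
  s_3 = 0 + 1 + 1 + 0 + 0 + 0 + 1 + 0 = 3 ≡ 1 (mod 2).
  s_4 = 1 + 1 + 1 + 0 + 0 + 0 + 1 + 0 = 4 ≡ 0 (mod 2).
s = (0, 1, 1, 0)^T — this equals column 6 of H (binary 0110), so error is at position 6.
Correct: flip bit 6 of r = 101111000000110 to get c = 101110000000110.


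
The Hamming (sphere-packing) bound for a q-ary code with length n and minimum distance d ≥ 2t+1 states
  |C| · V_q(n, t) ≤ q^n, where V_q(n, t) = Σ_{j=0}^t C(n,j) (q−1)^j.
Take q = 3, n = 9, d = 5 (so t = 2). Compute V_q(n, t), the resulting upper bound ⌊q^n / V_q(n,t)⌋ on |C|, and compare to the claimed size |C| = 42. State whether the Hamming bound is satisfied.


V_q(n, t) = 163, q^n = 19683, Hamming bound = 120, |C| = 42 ≤ bound (satisfied).

Step 1: Compute V_q(n, t) = Σ_{j=0}^2 C(n, j) (q−1)^j.
  j = 0: C(9,0)·(2)^0 = 1·1 = 1.
  j = 1: C(9,1)·(2)^1 = 9·2 = 18.
  j = 2: C(9,2)·(2)^2 = 36·4 = 144.
  V_q(n, t) = 1 + 18 + 144 = 163.
Step 2: q^n = 3^9 = 19683.
Step 3: Hamming bound ⌊q^n / V_q(n,t)⌋ = ⌊19683/163⌋ = 120.
Step 4: Compare |C| = 42 to 120: satisfied.
The claimed |C| lies below the Hamming bound.


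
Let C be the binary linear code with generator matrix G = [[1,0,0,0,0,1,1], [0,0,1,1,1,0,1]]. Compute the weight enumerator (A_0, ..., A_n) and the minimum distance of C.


Weight distribution: A_0 = 1, A_3 = 1, A_4 = 1, A_5 = 1. Minimum distance d = 3.

Enumerate all 2^2 = 4 messages m ∈ F_2^2.
For each, compute codeword c = mG in F_2^7, then tally its weight.
  m = 00 → c = 0000000, weight = 0.
  m = 10 → c = 1000011, weight = 3.
  m = 01 → c = 0011101, weight = 4.
  m = 11 → c = 1011110, weight = 5.
Tally weights:
  weight 0: 1 codewords.
  weight 3: 1 codewords.
  weight 4: 1 codewords.
  weight 5: 1 codewords.
Minimum distance d = smallest w > 0 with A_w > 0 = 3.
Sanity: Σ A_w = 4 = 2^2 = 4 ✓.


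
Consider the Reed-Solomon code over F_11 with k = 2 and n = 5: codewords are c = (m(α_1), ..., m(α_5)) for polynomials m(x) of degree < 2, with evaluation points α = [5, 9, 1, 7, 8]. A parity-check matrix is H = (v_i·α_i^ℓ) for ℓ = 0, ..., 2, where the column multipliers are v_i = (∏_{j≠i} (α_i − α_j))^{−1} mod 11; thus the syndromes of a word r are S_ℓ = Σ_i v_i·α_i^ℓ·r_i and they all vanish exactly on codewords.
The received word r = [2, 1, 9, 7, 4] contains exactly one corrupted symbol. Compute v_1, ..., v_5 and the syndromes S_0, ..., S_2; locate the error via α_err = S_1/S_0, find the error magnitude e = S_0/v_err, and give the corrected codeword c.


S = (3, 3, 3), error at position 3, error magnitude e = 6, c = [2, 1, 3, 7, 4].

Step 1: column multipliers v_i = (∏_{j≠i}(α_i − α_j))^{−1} mod 11.
  i = 1 (α = 5): (5−9)(5−1)(5−7)(5−8) = (−4)·4·(−2)·(−3) = −96 ≡ 3, so v_1 = 3^{−1} = 4 (mod 11).
  i = 2 (α = 9): (9−5)(9−1)(9−7)(9−8) = 4·8·2·1 = 64 ≡ 9, so v_2 = 9^{−1} = 5 (mod 11).
  i = 3 (α = 1): (1−5)(1−9)(1−7)(1−8) = (−4)·(−8)·(−6)·(−7) = 1344 ≡ 2, so v_3 = 2^{−1} = 6 (mod 11).
  i = 4 (α = 7): (7−5)(7−9)(7−1)(7−8) = 2·(−2)·6·(−1) = 24 ≡ 2, so v_4 = 2^{−1} = 6 (mod 11).
  i = 5 (α = 8): (8−5)(8−9)(8−1)(8−7) = 3·(−1)·7·1 = −21 ≡ 1, so v_5 = 1^{−1} = 1 (mod 11).
  v = [4, 5, 6, 6, 1].
Step 2: syndromes of r = [2, 1, 9, 7, 4] (all sums mod 11).
  S_0 = Σ v_i r_i = 4·2 + 5·1 + 6·9 + 6·7 + 1·4 = 113 ≡ 3.
  S_1 = Σ v_i α_i r_i = 4·5·2 + 5·9·1 + 6·1·9 + 6·7·7 + 1·8·4 = 465 ≡ 3.
  α_i^2 mod 11 = [3, 4, 1, 5, 9].
  S_2 = Σ v_i α_i^2 r_i = 4·3·2 + 5·4·1 + 6·1·9 + 6·5·7 + 1·9·4 = 344 ≡ 3.
  S = (3, 3, 3) ≠ 0, so r is not a codeword (an error is present).
Step 3: locate the error. For a single error e at position i, S_ℓ = v_i·e·α_i^ℓ, so α_err = S_1/S_0.
  S_0^{−1} = 3^{−1} = 4 (mod 11), so α_err = 3·4 = 12 ≡ 1 = α_3. Error position i = 3.
  Consistency check: S_2/S_1 = 3·4 = 12 ≡ 1 = α_err ✓ (single-error assumption holds).
Step 4: error magnitude e = S_0/v_3 = S_0·∏_{j≠3}(α_3 − α_j) = 3·2 = 6 ≡ 6 (mod 11).
Step 5: correct position 3: c_3 = r_3 − e = 9 − 6 ≡ 3 (mod 11). Hence c = [2, 1, 3, 7, 4].
  Check: interpolating c through the α_i gives m(x) = 6 + 8·x (degree < 2) with m(α_i) = c_i for every i, so c is indeed a codeword.


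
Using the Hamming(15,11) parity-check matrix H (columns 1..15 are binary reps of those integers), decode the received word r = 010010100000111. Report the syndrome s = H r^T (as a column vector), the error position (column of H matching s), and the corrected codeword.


s = (1, 1, 0, 0)^T, error position = 12, corrected codeword c = 010010100001111

Compute s = H r^T mod 2 one row at a time:
  s_1 = 0 + 0 + 0 + 0 + 0 + 1 + 1 + 1 = 3 ≡ 1 (mod 2).
  s_2 = 0 + 1 + 0 + 1 + 0 + 1 + 1 + 1 = 5 ≡ 1 (mod 2).
  s_3 = 1 + 0 + 0 + 1 + 0 + 0 + 1 + 1 = 4 ≡ 0 (mod 2).
  s_4 = 0 + 0 + 1 + 1 + 0 + 0 + 1 + 1 = 4 ≡ 0 (mod 2).
s = (1, 1, 0, 0)^T — this equals column 12 of H (binary 1100), so error is at position 12.
Correct: flip bit 12 of r = 010010100000111 to get c = 010010100001111.


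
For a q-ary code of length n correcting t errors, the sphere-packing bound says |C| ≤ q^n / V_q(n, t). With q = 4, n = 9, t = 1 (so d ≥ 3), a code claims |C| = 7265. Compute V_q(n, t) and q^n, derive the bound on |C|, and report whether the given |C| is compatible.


V_q(n, t) = 28, q^n = 262144, Hamming bound = 9362, |C| = 7265 ≤ bound (satisfied).

Step 1: Compute V_q(n, t) = Σ_{j=0}^1 C(n, j) (q−1)^j.
  j = 0: C(9,0)·(3)^0 = 1·1 = 1.
  j = 1: C(9,1)·(3)^1 = 9·3 = 27.
  V_q(n, t) = 1 + 27 = 28.
Step 2: q^n = 4^9 = 262144.
Step 3: Hamming bound ⌊q^n / V_q(n,t)⌋ = ⌊262144/28⌋ = 9362.
Step 4: Compare |C| = 7265 to 9362: satisfied.
The claimed |C| lies below the Hamming bound.


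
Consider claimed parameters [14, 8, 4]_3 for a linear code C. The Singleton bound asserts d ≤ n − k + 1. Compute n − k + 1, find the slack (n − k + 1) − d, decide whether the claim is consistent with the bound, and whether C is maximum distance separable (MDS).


Singleton RHS = n − k + 1 = 7, slack = 3, bound satisfied, not MDS.

Singleton bound: d ≤ n − k + 1.
Here n = 14, k = 8, so n − k + 1 = 7.
Given d = 4, check d ≤ 7: YES.
Slack = (n − k + 1) − d = 3.
The code is NOT MDS (slack = 3 > 0).
Description: the claimed parameters are [14, 8, 4]_3; such a code would be non-MDS.


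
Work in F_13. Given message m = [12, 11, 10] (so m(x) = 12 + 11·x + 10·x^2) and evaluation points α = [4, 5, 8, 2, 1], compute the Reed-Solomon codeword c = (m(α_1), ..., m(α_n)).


c = [8, 5, 12, 9, 7]

Message polynomial: m(x) = 12 + 11·x + 10·x^2 (mod 13).
For each evaluation point α_i, compute m(α_i) mod 13:
  α_1 = 4: Horner steps 10 → 12 → 8, so m(4) = 8.
  α_2 = 5: Horner steps 10 → 9 → 5, so m(5) = 5.
  α_3 = 8: Horner steps 10 → 0 → 12, so m(8) = 12.
  α_4 = 2: Horner steps 10 → 5 → 9, so m(2) = 9.
  α_5 = 1: Horner steps 10 → 8 → 7, so m(1) = 7.
Codeword c = [8, 5, 12, 9, 7] ∈ F_13^5.


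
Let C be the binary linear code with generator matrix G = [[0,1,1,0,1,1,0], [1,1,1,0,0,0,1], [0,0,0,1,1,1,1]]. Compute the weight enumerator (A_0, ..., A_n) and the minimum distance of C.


Weight distribution: A_0 = 1, A_2 = 1, A_4 = 5, A_6 = 1. Minimum distance d = 2.

Enumerate all 2^3 = 8 messages m ∈ F_2^3.
For each, compute codeword c = mG in F_2^7, then tally its weight.
  m = 000 → c = 0000000, weight = 0.
  m = 100 → c = 0110110, weight = 4.
  m = 010 → c = 1110001, weight = 4.
  m = 110 → c = 1000111, weight = 4.
  m = 001 → c = 0001111, weight = 4.
  m = 101 → c = 0111001, weight = 4.
  m = 011 → c = 1111110, weight = 6.
  m = 111 → c = 1001000, weight = 2.
Tally weights:
  weight 0: 1 codewords.
  weight 2: 1 codewords.
  weight 4: 5 codewords.
  weight 6: 1 codewords.
Minimum distance d = smallest w > 0 with A_w > 0 = 2.
Sanity: Σ A_w = 8 = 2^3 = 8 ✓.


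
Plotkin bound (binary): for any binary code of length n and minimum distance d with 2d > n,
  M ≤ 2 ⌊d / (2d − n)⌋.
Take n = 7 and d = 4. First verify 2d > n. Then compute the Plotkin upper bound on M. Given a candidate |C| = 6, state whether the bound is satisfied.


Plotkin bound M ≤ 8; given |C| = 6 ≤ bound (satisfied).

Check applicability: 2d = 8, n = 7.
2d − n = 1 > 0, so Plotkin applies.
Compute d/(2d−n) = 4/1 ≈ 4.0000.
⌊d/(2d−n)⌋ = 4.
Plotkin bound: M ≤ 2·4 = 8.
Given |C| = 6, check: satisfied.
This |C| is below the Plotkin bound.


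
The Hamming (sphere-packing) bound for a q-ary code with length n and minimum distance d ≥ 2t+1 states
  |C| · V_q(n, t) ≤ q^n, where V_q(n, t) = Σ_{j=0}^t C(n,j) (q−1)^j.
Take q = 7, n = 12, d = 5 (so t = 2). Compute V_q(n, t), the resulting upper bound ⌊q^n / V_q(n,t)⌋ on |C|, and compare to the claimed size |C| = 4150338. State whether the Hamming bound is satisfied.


V_q(n, t) = 2449, q^n = 13841287201, Hamming bound = 5651811, |C| = 4150338 ≤ bound (satisfied).

Step 1: Compute V_q(n, t) = Σ_{j=0}^2 C(n, j) (q−1)^j.
  j = 0: C(12,0)·(6)^0 = 1·1 = 1.
  j = 1: C(12,1)·(6)^1 = 12·6 = 72.
  j = 2: C(12,2)·(6)^2 = 66·36 = 2376.
  V_q(n, t) = 1 + 72 + 2376 = 2449.
Step 2: q^n = 7^12 = 13841287201.
Step 3: Hamming bound ⌊q^n / V_q(n,t)⌋ = ⌊13841287201/2449⌋ = 5651811.
Step 4: Compare |C| = 4150338 to 5651811: satisfied.
The claimed |C| lies below the Hamming bound.


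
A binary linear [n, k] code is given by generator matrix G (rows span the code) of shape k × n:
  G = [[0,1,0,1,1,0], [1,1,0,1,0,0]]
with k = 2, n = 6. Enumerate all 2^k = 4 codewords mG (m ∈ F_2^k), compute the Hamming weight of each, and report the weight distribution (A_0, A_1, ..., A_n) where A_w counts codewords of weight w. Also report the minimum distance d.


Weight distribution: A_0 = 1, A_2 = 1, A_3 = 2. Minimum distance d = 2.

Enumerate all 2^2 = 4 messages m ∈ F_2^2.
For each, compute codeword c = mG in F_2^6, then tally its weight.
  m = 00 → c = 000000, weight = 0.
  m = 10 → c = 010110, weight = 3.
  m = 01 → c = 110100, weight = 3.
  m = 11 → c = 100010, weight = 2.
Tally weights:
  weight 0: 1 codewords.
  weight 2: 1 codewords.
  weight 3: 2 codewords.
Minimum distance d = smallest w > 0 with A_w > 0 = 2.
Sanity: Σ A_w = 4 = 2^2 = 4 ✓.


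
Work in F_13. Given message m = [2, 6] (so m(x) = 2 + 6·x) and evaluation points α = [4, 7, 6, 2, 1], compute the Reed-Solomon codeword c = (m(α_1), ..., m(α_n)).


c = [0, 5, 12, 1, 8]

Message polynomial: m(x) = 2 + 6·x (mod 13).
For each evaluation point α_i, compute m(α_i) mod 13:
  α_1 = 4: Horner steps 6 → 0, so m(4) = 0.
  α_2 = 7: Horner steps 6 → 5, so m(7) = 5.
  α_3 = 6: Horner steps 6 → 12, so m(6) = 12.
  α_4 = 2: Horner steps 6 → 1, so m(2) = 1.
  α_5 = 1: Horner steps 6 → 8, so m(1) = 8.
Codeword c = [0, 5, 12, 1, 8] ∈ F_13^5.


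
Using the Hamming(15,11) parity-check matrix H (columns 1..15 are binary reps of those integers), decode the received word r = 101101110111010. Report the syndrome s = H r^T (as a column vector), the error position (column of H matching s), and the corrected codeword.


s = (1, 1, 0, 0)^T, error position = 12, corrected codeword c = 101101110110010

Compute s = H r^T mod 2 one row at a time:
  s_1 = 1 + 0 + 1 + 1 + 1 + 0 + 1 + 0 = 5 ≡ 1 (mod 2).
  s_2 = 1 + 0 + 1 + 1 + 1 + 0 + 1 + 0 = 5 ≡ 1 (mod 2).
  s_3 = 0 + 1 + 1 + 1 + 1 + 1 + 1 + 0 = 6 ≡ 0 (mod 2).
  s_4 = 1 + 1 + 0 + 1 + 0 + 1 + 0 + 0 = 4 ≡ 0 (mod 2).
s = (1, 1, 0, 0)^T — this equals column 12 of H (binary 1100), so error is at position 12.
Correct: flip bit 12 of r = 101101110111010 to get c = 101101110110010.


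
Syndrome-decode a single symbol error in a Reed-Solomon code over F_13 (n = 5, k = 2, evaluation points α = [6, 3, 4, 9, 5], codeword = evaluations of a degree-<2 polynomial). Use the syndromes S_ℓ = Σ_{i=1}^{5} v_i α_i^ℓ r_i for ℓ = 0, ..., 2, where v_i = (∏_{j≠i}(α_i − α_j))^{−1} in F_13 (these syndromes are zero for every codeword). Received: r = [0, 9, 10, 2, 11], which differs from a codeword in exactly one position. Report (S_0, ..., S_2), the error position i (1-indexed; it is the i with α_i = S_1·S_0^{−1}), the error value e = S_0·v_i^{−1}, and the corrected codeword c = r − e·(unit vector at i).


S = (5, 4, 11), error at position 1, error magnitude e = 1, c = [12, 9, 10, 2, 11].

Step 1: column multipliers v_i = (∏_{j≠i}(α_i − α_j))^{−1} mod 13.
  i = 1 (α = 6): (6−3)(6−4)(6−9)(6−5) = 3·2·(−3)·1 = −18 ≡ 8, so v_1 = 8^{−1} = 5 (mod 13).
  i = 2 (α = 3): (3−6)(3−4)(3−9)(3−5) = (−3)·(−1)·(−6)·(−2) = 36 ≡ 10, so v_2 = 10^{−1} = 4 (mod 13).
  i = 3 (α = 4): (4−6)(4−3)(4−9)(4−5) = (−2)·1·(−5)·(−1) = −10 ≡ 3, so v_3 = 3^{−1} = 9 (mod 13).
  i = 4 (α = 9): (9−6)(9−3)(9−4)(9−5) = 3·6·5·4 = 360 ≡ 9, so v_4 = 9^{−1} = 3 (mod 13).
  i = 5 (α = 5): (5−6)(5−3)(5−4)(5−9) = (−1)·2·1·(−4) = 8 ≡ 8, so v_5 = 8^{−1} = 5 (mod 13).
  v = [5, 4, 9, 3, 5].
Step 2: syndromes of r = [0, 9, 10, 2, 11] (all sums mod 13).
  S_0 = Σ v_i r_i = 5·0 + 4·9 + 9·10 + 3·2 + 5·11 = 187 ≡ 5.
  S_1 = Σ v_i α_i r_i = 5·6·0 + 4·3·9 + 9·4·10 + 3·9·2 + 5·5·11 = 797 ≡ 4.
  α_i^2 mod 13 = [10, 9, 3, 3, 12].
  S_2 = Σ v_i α_i^2 r_i = 5·10·0 + 4·9·9 + 9·3·10 + 3·3·2 + 5·12·11 = 1272 ≡ 11.
  S = (5, 4, 11) ≠ 0, so r is not a codeword (an error is present).
Step 3: locate the error. For a single error e at position i, S_ℓ = v_i·e·α_i^ℓ, so α_err = S_1/S_0.
  S_0^{−1} = 5^{−1} = 8 (mod 13), so α_err = 4·8 = 32 ≡ 6 = α_1. Error position i = 1.
  Consistency check: S_2/S_1 = 11·10 = 110 ≡ 6 = α_err ✓ (single-error assumption holds).
Step 4: error magnitude e = S_0/v_1 = S_0·∏_{j≠1}(α_1 − α_j) = 5·8 = 40 ≡ 1 (mod 13).
Step 5: correct position 1: c_1 = r_1 − e = 0 − 1 ≡ 12 (mod 13). Hence c = [12, 9, 10, 2, 11].
  Check: interpolating c through the α_i gives m(x) = 6 + 1·x (degree < 2) with m(α_i) = c_i for every i, so c is indeed a codeword.


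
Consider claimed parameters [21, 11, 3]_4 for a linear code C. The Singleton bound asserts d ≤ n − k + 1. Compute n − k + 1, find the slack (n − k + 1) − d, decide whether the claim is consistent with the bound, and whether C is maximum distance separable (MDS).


Singleton RHS = n − k + 1 = 11, slack = 8, bound satisfied, not MDS.

Singleton bound: d ≤ n − k + 1.
Here n = 21, k = 11, so n − k + 1 = 11.
Given d = 3, check d ≤ 11: YES.
Slack = (n − k + 1) − d = 8.
The code is NOT MDS (slack = 8 > 0).
Description: the claimed parameters are [21, 11, 3]_4; such a code would be non-MDS.


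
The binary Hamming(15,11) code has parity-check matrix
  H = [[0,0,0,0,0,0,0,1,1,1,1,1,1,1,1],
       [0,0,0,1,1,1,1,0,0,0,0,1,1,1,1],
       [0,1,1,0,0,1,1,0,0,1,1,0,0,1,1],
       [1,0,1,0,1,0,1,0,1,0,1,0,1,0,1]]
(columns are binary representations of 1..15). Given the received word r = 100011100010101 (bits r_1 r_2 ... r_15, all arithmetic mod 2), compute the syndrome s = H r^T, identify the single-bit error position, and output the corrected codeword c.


s = (1, 1, 0, 0)^T, error position = 12, corrected codeword c = 100011100011101

Compute s = H r^T mod 2 one row at a time:
  s_1 = 0 + 0 + 0 + 1 + 0 + 1 + 0 + 1 = 3 ≡ 1 (mod 2).
  s_2 = 0 + 1 + 1 + 1 + 0 + 1 + 0 + 1 = 5 ≡ 1 (mod 2).
  s_3 = 0 + 0 + 1 + 1 + 0 + 1 + 0 + 1 = 4 ≡ 0 (mod 2).
  s_4 = 1 + 0 + 1 + 1 + 0 + 1 + 1 + 1 = 6 ≡ 0 (mod 2).
s = (1, 1, 0, 0)^T — this equals column 12 of H (binary 1100), so error is at position 12.
Correct: flip bit 12 of r = 100011100010101 to get c = 100011100011101.


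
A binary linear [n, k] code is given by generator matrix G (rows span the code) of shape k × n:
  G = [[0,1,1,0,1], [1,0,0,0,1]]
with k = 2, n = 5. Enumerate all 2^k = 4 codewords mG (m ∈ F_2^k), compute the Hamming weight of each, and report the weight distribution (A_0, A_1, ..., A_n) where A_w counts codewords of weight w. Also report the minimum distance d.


Weight distribution: A_0 = 1, A_2 = 1, A_3 = 2. Minimum distance d = 2.

Enumerate all 2^2 = 4 messages m ∈ F_2^2.
For each, compute codeword c = mG in F_2^5, then tally its weight.
  m = 00 → c = 00000, weight = 0.
  m = 10 → c = 01101, weight = 3.
  m = 01 → c = 10001, weight = 2.
  m = 11 → c = 11100, weight = 3.
Tally weights:
  weight 0: 1 codewords.
  weight 2: 1 codewords.
  weight 3: 2 codewords.
Minimum distance d = smallest w > 0 with A_w > 0 = 2.
Sanity: Σ A_w = 4 = 2^2 = 4 ✓.


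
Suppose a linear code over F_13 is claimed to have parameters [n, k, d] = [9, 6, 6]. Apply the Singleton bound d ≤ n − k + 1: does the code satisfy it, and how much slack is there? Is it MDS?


Singleton RHS = n − k + 1 = 4, slack = -2, bound violated (no such code; not MDS).

Singleton bound: d ≤ n − k + 1.
Here n = 9, k = 6, so n − k + 1 = 4.
Given d = 6, check d ≤ 4: NO.
Slack = (n − k + 1) − d = -2.
The slack is negative: d = 6 exceeds n − k + 1 = 4 by 2, so the Singleton bound is violated and no linear [9, 6, 6]_13 code can exist. In particular it is not MDS (MDS requires d = n − k + 1 exactly).
Description: the claimed parameters are [9, 6, 6]_13; such a code would be impossible (violates the Singleton bound).


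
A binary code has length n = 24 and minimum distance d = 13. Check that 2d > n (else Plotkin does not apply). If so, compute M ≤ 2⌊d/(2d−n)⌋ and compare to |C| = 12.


Plotkin bound M ≤ 12; given |C| = 12 ≤ bound (satisfied).

Check applicability: 2d = 26, n = 24.
2d − n = 2 > 0, so Plotkin applies.
Compute d/(2d−n) = 13/2 ≈ 6.5000.
⌊d/(2d−n)⌋ = 6.
Plotkin bound: M ≤ 2·6 = 12.
Given |C| = 12, check: satisfied.
This |C| is at the Plotkin bound.


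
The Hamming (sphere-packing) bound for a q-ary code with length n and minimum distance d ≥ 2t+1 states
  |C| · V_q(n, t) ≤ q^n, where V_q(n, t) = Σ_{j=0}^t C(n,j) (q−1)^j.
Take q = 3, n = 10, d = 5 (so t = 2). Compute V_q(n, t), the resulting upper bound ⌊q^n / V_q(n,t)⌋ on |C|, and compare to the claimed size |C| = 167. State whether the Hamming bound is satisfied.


V_q(n, t) = 201, q^n = 59049, Hamming bound = 293, |C| = 167 ≤ bound (satisfied).

Step 1: Compute V_q(n, t) = Σ_{j=0}^2 C(n, j) (q−1)^j.
  j = 0: C(10,0)·(2)^0 = 1·1 = 1.
  j = 1: C(10,1)·(2)^1 = 10·2 = 20.
  j = 2: C(10,2)·(2)^2 = 45·4 = 180.
  V_q(n, t) = 1 + 20 + 180 = 201.
Step 2: q^n = 3^10 = 59049.
Step 3: Hamming bound ⌊q^n / V_q(n,t)⌋ = ⌊59049/201⌋ = 293.
Step 4: Compare |C| = 167 to 293: satisfied.
The claimed |C| lies below the Hamming bound.


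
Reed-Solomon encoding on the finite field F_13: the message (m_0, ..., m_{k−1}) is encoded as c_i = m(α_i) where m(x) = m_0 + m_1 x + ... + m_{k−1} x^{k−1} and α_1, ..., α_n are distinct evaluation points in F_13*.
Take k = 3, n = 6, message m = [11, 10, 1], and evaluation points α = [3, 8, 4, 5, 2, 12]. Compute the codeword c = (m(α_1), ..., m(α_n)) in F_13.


c = [11, 12, 2, 8, 9, 2]

Message polynomial: m(x) = 11 + 10·x + 1·x^2 (mod 13).
For each evaluation point α_i, compute m(α_i) mod 13:
  α_1 = 3: Horner steps 1 → 0 → 11, so m(3) = 11.
  α_2 = 8: Horner steps 1 → 5 → 12, so m(8) = 12.
  α_3 = 4: Horner steps 1 → 1 → 2, so m(4) = 2.
  α_4 = 5: Horner steps 1 → 2 → 8, so m(5) = 8.
  α_5 = 2: Horner steps 1 → 12 → 9, so m(2) = 9.
  α_6 = 12: Horner steps 1 → 9 → 2, so m(12) = 2.
Codeword c = [11, 12, 2, 8, 9, 2] ∈ F_13^6.


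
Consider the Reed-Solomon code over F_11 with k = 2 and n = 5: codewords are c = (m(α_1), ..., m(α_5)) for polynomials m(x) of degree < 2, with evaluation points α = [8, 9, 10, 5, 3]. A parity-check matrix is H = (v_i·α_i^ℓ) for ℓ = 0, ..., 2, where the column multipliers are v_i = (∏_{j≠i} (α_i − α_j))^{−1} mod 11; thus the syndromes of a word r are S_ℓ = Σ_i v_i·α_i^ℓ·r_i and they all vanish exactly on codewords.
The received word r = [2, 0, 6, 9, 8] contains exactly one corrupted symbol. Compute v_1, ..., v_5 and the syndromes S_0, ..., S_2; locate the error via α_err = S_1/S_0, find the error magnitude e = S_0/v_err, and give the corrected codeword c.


S = (1, 8, 9), error at position 1, error magnitude e = 8, c = [5, 0, 6, 9, 8].

Step 1: column multipliers v_i = (∏_{j≠i}(α_i − α_j))^{−1} mod 11.
  i = 1 (α = 8): (8−9)(8−10)(8−5)(8−3) = (−1)·(−2)·3·5 = 30 ≡ 8, so v_1 = 8^{−1} = 7 (mod 11).
  i = 2 (α = 9): (9−8)(9−10)(9−5)(9−3) = 1·(−1)·4·6 = −24 ≡ 9, so v_2 = 9^{−1} = 5 (mod 11).
  i = 3 (α = 10): (10−8)(10−9)(10−5)(10−3) = 2·1·5·7 = 70 ≡ 4, so v_3 = 4^{−1} = 3 (mod 11).
  i = 4 (α = 5): (5−8)(5−9)(5−10)(5−3) = (−3)·(−4)·(−5)·2 = −120 ≡ 1, so v_4 = 1^{−1} = 1 (mod 11).
  i = 5 (α = 3): (3−8)(3−9)(3−10)(3−5) = (−5)·(−6)·(−7)·(−2) = 420 ≡ 2, so v_5 = 2^{−1} = 6 (mod 11).
  v = [7, 5, 3, 1, 6].
Step 2: syndromes of r = [2, 0, 6, 9, 8] (all sums mod 11).
  S_0 = Σ v_i r_i = 7·2 + 5·0 + 3·6 + 1·9 + 6·8 = 89 ≡ 1.
  S_1 = Σ v_i α_i r_i = 7·8·2 + 5·9·0 + 3·10·6 + 1·5·9 + 6·3·8 = 481 ≡ 8.
  α_i^2 mod 11 = [9, 4, 1, 3, 9].
  S_2 = Σ v_i α_i^2 r_i = 7·9·2 + 5·4·0 + 3·1·6 + 1·3·9 + 6·9·8 = 603 ≡ 9.
  S = (1, 8, 9) ≠ 0, so r is not a codeword (an error is present).
Step 3: locate the error. For a single error e at position i, S_ℓ = v_i·e·α_i^ℓ, so α_err = S_1/S_0.
  S_0^{−1} = 1^{−1} = 1 (mod 11), so α_err = 8·1 = 8 ≡ 8 = α_1. Error position i = 1.
  Consistency check: S_2/S_1 = 9·7 = 63 ≡ 8 = α_err ✓ (single-error assumption holds).
Step 4: error magnitude e = S_0/v_1 = S_0·∏_{j≠1}(α_1 − α_j) = 1·8 = 8 ≡ 8 (mod 11).
Step 5: correct position 1: c_1 = r_1 − e = 2 − 8 ≡ 5 (mod 11). Hence c = [5, 0, 6, 9, 8].
  Check: interpolating c through the α_i gives m(x) = 1 + 6·x (degree < 2) with m(α_i) = c_i for every i, so c is indeed a codeword.


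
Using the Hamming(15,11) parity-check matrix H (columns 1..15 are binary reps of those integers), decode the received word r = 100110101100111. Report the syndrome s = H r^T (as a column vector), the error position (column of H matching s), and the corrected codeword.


s = (1, 0, 0, 0)^T, error position = 8, corrected codeword c = 100110111100111

Compute s = H r^T mod 2 one row at a time:
  s_1 = 0 + 1 + 1 + 0 + 0 + 1 + 1 + 1 = 5 ≡ 1 (mod 2).
  s_2 = 1 + 1 + 0 + 1 + 0 + 1 + 1 + 1 = 6 ≡ 0 (mod 2).
  s_3 = 0 + 0 + 0 + 1 + 1 + 0 + 1 + 1 = 4 ≡ 0 (mod 2).
  s_4 = 1 + 0 + 1 + 1 + 1 + 0 + 1 + 1 = 6 ≡ 0 (mod 2).
s = (1, 0, 0, 0)^T — this equals column 8 of H (binary 1000), so error is at position 8.
Correct: flip bit 8 of r = 100110101100111 to get c = 100110111100111.


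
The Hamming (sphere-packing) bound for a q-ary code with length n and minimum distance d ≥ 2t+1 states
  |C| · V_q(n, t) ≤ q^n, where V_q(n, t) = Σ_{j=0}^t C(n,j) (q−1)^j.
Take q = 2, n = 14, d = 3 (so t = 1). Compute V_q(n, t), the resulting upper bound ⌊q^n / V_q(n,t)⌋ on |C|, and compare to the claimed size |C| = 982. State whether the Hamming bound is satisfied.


V_q(n, t) = 15, q^n = 16384, Hamming bound = 1092, |C| = 982 ≤ bound (satisfied).

Step 1: Compute V_q(n, t) = Σ_{j=0}^1 C(n, j) (q−1)^j.
  j = 0: C(14,0)·(1)^0 = 1·1 = 1.
  j = 1: C(14,1)·(1)^1 = 14·1 = 14.
  V_q(n, t) = 1 + 14 = 15.
Step 2: q^n = 2^14 = 16384.
Step 3: Hamming bound ⌊q^n / V_q(n,t)⌋ = ⌊16384/15⌋ = 1092.
Step 4: Compare |C| = 982 to 1092: satisfied.
The claimed |C| lies below the Hamming bound.


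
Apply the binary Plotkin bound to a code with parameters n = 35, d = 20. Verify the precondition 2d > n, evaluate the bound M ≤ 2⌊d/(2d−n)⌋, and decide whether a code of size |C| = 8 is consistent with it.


Plotkin bound M ≤ 8; given |C| = 8 ≤ bound (satisfied).

Check applicability: 2d = 40, n = 35.
2d − n = 5 > 0, so Plotkin applies.
Compute d/(2d−n) = 20/5 ≈ 4.0000.
⌊d/(2d−n)⌋ = 4.
Plotkin bound: M ≤ 2·4 = 8.
Given |C| = 8, check: satisfied.
This |C| is at the Plotkin bound.


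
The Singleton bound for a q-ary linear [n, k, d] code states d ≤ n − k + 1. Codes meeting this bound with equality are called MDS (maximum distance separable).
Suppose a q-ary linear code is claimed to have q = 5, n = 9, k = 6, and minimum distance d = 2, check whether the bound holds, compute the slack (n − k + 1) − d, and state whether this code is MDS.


Singleton RHS = n − k + 1 = 4, slack = 2, bound satisfied, not MDS.

Singleton bound: d ≤ n − k + 1.
Here n = 9, k = 6, so n − k + 1 = 4.
Given d = 2, check d ≤ 4: YES.
Slack = (n − k + 1) − d = 2.
The code is NOT MDS (slack = 2 > 0).
Description: the claimed parameters are [9, 6, 2]_5; such a code would be non-MDS.


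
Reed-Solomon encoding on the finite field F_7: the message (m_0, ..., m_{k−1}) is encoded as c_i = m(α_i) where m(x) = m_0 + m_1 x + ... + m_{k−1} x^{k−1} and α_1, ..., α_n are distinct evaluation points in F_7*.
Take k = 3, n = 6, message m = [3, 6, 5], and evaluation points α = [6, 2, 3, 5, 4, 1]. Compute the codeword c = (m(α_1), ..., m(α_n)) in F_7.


c = [2, 0, 3, 4, 2, 0]

Message polynomial: m(x) = 3 + 6·x + 5·x^2 (mod 7).
For each evaluation point α_i, compute m(α_i) mod 7:
  α_1 = 6: Horner steps 5 → 1 → 2, so m(6) = 2.
  α_2 = 2: Horner steps 5 → 2 → 0, so m(2) = 0.
  α_3 = 3: Horner steps 5 → 0 → 3, so m(3) = 3.
  α_4 = 5: Horner steps 5 → 3 → 4, so m(5) = 4.
  α_5 = 4: Horner steps 5 → 5 → 2, so m(4) = 2.
  α_6 = 1: Horner steps 5 → 4 → 0, so m(1) = 0.
Codeword c = [2, 0, 3, 4, 2, 0] ∈ F_7^6.


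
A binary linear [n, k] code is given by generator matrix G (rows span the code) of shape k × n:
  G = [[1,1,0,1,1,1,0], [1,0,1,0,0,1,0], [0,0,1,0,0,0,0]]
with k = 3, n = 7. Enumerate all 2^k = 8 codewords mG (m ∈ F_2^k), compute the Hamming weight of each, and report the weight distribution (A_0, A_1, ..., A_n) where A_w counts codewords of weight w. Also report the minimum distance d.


Weight distribution: A_0 = 1, A_1 = 1, A_2 = 1, A_3 = 2, A_4 = 1, A_5 = 1, A_6 = 1. Minimum distance d = 1.

Enumerate all 2^3 = 8 messages m ∈ F_2^3.
For each, compute codeword c = mG in F_2^7, then tally its weight.
  m = 000 → c = 0000000, weight = 0.
  m = 100 → c = 1101110, weight = 5.
  m = 010 → c = 1010010, weight = 3.
  m = 110 → c = 0111100, weight = 4.
  m = 001 → c = 0010000, weight = 1.
  m = 101 → c = 1111110, weight = 6.
  m = 011 → c = 1000010, weight = 2.
  m = 111 → c = 0101100, weight = 3.
Tally weights:
  weight 0: 1 codewords.
  weight 1: 1 codewords.
  weight 2: 1 codewords.
  weight 3: 2 codewords.
  weight 4: 1 codewords.
  weight 5: 1 codewords.
  weight 6: 1 codewords.
Minimum distance d = smallest w > 0 with A_w > 0 = 1.
Sanity: Σ A_w = 8 = 2^3 = 8 ✓.


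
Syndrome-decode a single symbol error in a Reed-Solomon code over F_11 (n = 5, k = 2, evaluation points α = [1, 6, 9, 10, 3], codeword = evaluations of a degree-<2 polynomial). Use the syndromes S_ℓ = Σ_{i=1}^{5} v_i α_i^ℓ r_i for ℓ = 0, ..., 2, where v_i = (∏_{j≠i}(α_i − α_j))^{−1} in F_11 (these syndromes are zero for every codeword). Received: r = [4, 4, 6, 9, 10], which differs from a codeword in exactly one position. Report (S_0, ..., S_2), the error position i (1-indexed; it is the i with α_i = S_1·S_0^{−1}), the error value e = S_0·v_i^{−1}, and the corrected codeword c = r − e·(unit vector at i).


S = (10, 5, 8), error at position 2, error magnitude e = 7, c = [4, 8, 6, 9, 10].

Step 1: column multipliers v_i = (∏_{j≠i}(α_i − α_j))^{−1} mod 11.
  i = 1 (α = 1): (1−6)(1−9)(1−10)(1−3) = (−5)·(−8)·(−9)·(−2) = 720 ≡ 5, so v_1 = 5^{−1} = 9 (mod 11).
  i = 2 (α = 6): (6−1)(6−9)(6−10)(6−3) = 5·(−3)·(−4)·3 = 180 ≡ 4, so v_2 = 4^{−1} = 3 (mod 11).
  i = 3 (α = 9): (9−1)(9−6)(9−10)(9−3) = 8·3·(−1)·6 = −144 ≡ 10, so v_3 = 10^{−1} = 10 (mod 11).
  i = 4 (α = 10): (10−1)(10−6)(10−9)(10−3) = 9·4·1·7 = 252 ≡ 10, so v_4 = 10^{−1} = 10 (mod 11).
  i = 5 (α = 3): (3−1)(3−6)(3−9)(3−10) = 2·(−3)·(−6)·(−7) = −252 ≡ 1, so v_5 = 1^{−1} = 1 (mod 11).
  v = [9, 3, 10, 10, 1].
Step 2: syndromes of r = [4, 4, 6, 9, 10] (all sums mod 11).
  S_0 = Σ v_i r_i = 9·4 + 3·4 + 10·6 + 10·9 + 1·10 = 208 ≡ 10.
  S_1 = Σ v_i α_i r_i = 9·1·4 + 3·6·4 + 10·9·6 + 10·10·9 + 1·3·10 = 1578 ≡ 5.
  α_i^2 mod 11 = [1, 3, 4, 1, 9].
  S_2 = Σ v_i α_i^2 r_i = 9·1·4 + 3·3·4 + 10·4·6 + 10·1·9 + 1·9·10 = 492 ≡ 8.
  S = (10, 5, 8) ≠ 0, so r is not a codeword (an error is present).
Step 3: locate the error. For a single error e at position i, S_ℓ = v_i·e·α_i^ℓ, so α_err = S_1/S_0.
  S_0^{−1} = 10^{−1} = 10 (mod 11), so α_err = 5·10 = 50 ≡ 6 = α_2. Error position i = 2.
  Consistency check: S_2/S_1 = 8·9 = 72 ≡ 6 = α_err ✓ (single-error assumption holds).
Step 4: error magnitude e = S_0/v_2 = S_0·∏_{j≠2}(α_2 − α_j) = 10·4 = 40 ≡ 7 (mod 11).
Step 5: correct position 2: c_2 = r_2 − e = 4 − 7 ≡ 8 (mod 11). Hence c = [4, 8, 6, 9, 10].
  Check: interpolating c through the α_i gives m(x) = 1 + 3·x (degree < 2) with m(α_i) = c_i for every i, so c is indeed a codeword.


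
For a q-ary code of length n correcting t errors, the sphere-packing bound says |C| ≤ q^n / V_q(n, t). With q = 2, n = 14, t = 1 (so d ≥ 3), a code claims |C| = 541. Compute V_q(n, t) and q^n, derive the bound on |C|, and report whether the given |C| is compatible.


V_q(n, t) = 15, q^n = 16384, Hamming bound = 1092, |C| = 541 ≤ bound (satisfied).

Step 1: Compute V_q(n, t) = Σ_{j=0}^1 C(n, j) (q−1)^j.
  j = 0: C(14,0)·(1)^0 = 1·1 = 1.
  j = 1: C(14,1)·(1)^1 = 14·1 = 14.
  V_q(n, t) = 1 + 14 = 15.
Step 2: q^n = 2^14 = 16384.
Step 3: Hamming bound ⌊q^n / V_q(n,t)⌋ = ⌊16384/15⌋ = 1092.
Step 4: Compare |C| = 541 to 1092: satisfied.
The claimed |C| lies below the Hamming bound.


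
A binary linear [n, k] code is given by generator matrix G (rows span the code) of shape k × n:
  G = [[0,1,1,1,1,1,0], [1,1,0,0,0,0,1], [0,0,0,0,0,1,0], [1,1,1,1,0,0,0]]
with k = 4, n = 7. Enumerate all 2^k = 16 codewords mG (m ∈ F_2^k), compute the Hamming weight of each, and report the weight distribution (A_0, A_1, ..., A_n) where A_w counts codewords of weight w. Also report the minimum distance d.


Weight distribution: A_0 = 1, A_1 = 1, A_2 = 1, A_3 = 4, A_4 = 5, A_5 = 3, A_6 = 1. Minimum distance d = 1.

Enumerate all 2^4 = 16 messages m ∈ F_2^4.
For each, compute codeword c = mG in F_2^7, then tally its weight.
  m = 0000 → c = 0000000, weight = 0.
  m = 1000 → c = 0111110, weight = 5.
  m = 0100 → c = 1100001, weight = 3.
  m = 1100 → c = 1011111, weight = 6.
  m = 0010 → c = 0000010, weight = 1.
  m = 1010 → c = 0111100, weight = 4.
  m = 0110 → c = 1100011, weight = 4.
  m = 1110 → c = 1011101, weight = 5.
  m = 0001 → c = 1111000, weight = 4.
  m = 1001 → c = 1000110, weight = 3.
  m = 0101 → c = 0011001, weight = 3.
  m = 1101 → c = 0100111, weight = 4.
  m = 0011 → c = 1111010, weight = 5.
  m = 1011 → c = 1000100, weight = 2.
  m = 0111 → c = 0011011, weight = 4.
  m = 1111 → c = 0100101, weight = 3.
Tally weights:
  weight 0: 1 codewords.
  weight 1: 1 codewords.
  weight 2: 1 codewords.
  weight 3: 4 codewords.
  weight 4: 5 codewords.
  weight 5: 3 codewords.
  weight 6: 1 codewords.
Minimum distance d = smallest w > 0 with A_w > 0 = 1.
Sanity: Σ A_w = 16 = 2^4 = 16 ✓.


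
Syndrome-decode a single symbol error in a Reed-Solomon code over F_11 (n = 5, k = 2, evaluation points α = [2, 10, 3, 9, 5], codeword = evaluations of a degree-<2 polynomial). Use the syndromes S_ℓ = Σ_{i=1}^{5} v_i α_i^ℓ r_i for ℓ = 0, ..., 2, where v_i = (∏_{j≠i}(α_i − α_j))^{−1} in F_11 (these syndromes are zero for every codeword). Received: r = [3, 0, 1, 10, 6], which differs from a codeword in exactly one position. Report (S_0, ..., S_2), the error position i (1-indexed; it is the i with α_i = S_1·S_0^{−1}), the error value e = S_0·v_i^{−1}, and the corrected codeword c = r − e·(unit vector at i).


S = (2, 6, 7), error at position 3, error magnitude e = 8, c = [3, 0, 4, 10, 6].

Step 1: column multipliers v_i = (∏_{j≠i}(α_i − α_j))^{−1} mod 11.
  i = 1 (α = 2): (2−10)(2−3)(2−9)(2−5) = (−8)·(−1)·(−7)·(−3) = 168 ≡ 3, so v_1 = 3^{−1} = 4 (mod 11).
  i = 2 (α = 10): (10−2)(10−3)(10−9)(10−5) = 8·7·1·5 = 280 ≡ 5, so v_2 = 5^{−1} = 9 (mod 11).
  i = 3 (α = 3): (3−2)(3−10)(3−9)(3−5) = 1·(−7)·(−6)·(−2) = −84 ≡ 4, so v_3 = 4^{−1} = 3 (mod 11).
  i = 4 (α = 9): (9−2)(9−10)(9−3)(9−5) = 7·(−1)·6·4 = −168 ≡ 8, so v_4 = 8^{−1} = 7 (mod 11).
  i = 5 (α = 5): (5−2)(5−10)(5−3)(5−9) = 3·(−5)·2·(−4) = 120 ≡ 10, so v_5 = 10^{−1} = 10 (mod 11).
  v = [4, 9, 3, 7, 10].
Step 2: syndromes of r = [3, 0, 1, 10, 6] (all sums mod 11).
  S_0 = Σ v_i r_i = 4·3 + 9·0 + 3·1 + 7·10 + 10·6 = 145 ≡ 2.
  S_1 = Σ v_i α_i r_i = 4·2·3 + 9·10·0 + 3·3·1 + 7·9·10 + 10·5·6 = 963 ≡ 6.
  α_i^2 mod 11 = [4, 1, 9, 4, 3].
  S_2 = Σ v_i α_i^2 r_i = 4·4·3 + 9·1·0 + 3·9·1 + 7·4·10 + 10·3·6 = 535 ≡ 7.
  S = (2, 6, 7) ≠ 0, so r is not a codeword (an error is present).
Step 3: locate the error. For a single error e at position i, S_ℓ = v_i·e·α_i^ℓ, so α_err = S_1/S_0.
  S_0^{−1} = 2^{−1} = 6 (mod 11), so α_err = 6·6 = 36 ≡ 3 = α_3. Error position i = 3.
  Consistency check: S_2/S_1 = 7·2 = 14 ≡ 3 = α_err ✓ (single-error assumption holds).
Step 4: error magnitude e = S_0/v_3 = S_0·∏_{j≠3}(α_3 − α_j) = 2·4 = 8 ≡ 8 (mod 11).
Step 5: correct position 3: c_3 = r_3 − e = 1 − 8 ≡ 4 (mod 11). Hence c = [3, 0, 4, 10, 6].
  Check: interpolating c through the α_i gives m(x) = 1 + 1·x (degree < 2) with m(α_i) = c_i for every i, so c is indeed a codeword.


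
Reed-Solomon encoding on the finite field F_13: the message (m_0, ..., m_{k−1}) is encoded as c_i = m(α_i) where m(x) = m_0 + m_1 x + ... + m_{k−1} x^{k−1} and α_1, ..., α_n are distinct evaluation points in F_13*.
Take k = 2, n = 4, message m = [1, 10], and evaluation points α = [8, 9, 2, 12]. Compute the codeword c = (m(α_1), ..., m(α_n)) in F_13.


c = [3, 0, 8, 4]

Message polynomial: m(x) = 1 + 10·x (mod 13).
For each evaluation point α_i, compute m(α_i) mod 13:
  α_1 = 8: Horner steps 10 → 3, so m(8) = 3.
  α_2 = 9: Horner steps 10 → 0, so m(9) = 0.
  α_3 = 2: Horner steps 10 → 8, so m(2) = 8.
  α_4 = 12: Horner steps 10 → 4, so m(12) = 4.
Codeword c = [3, 0, 8, 4] ∈ F_13^4.


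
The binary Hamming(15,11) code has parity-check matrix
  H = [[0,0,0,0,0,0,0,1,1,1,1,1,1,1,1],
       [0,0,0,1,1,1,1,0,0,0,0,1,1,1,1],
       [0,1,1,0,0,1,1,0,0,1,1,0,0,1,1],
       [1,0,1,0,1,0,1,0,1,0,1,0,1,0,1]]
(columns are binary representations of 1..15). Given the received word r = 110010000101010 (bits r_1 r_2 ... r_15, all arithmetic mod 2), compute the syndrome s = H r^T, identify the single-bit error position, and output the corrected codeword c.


s = (1, 1, 1, 0)^T, error position = 14, corrected codeword c = 110010000101000

Compute s = H r^T mod 2 one row at a time:
  s_1 = 0 + 0 + 1 + 0 + 1 + 0 + 1 + 0 = 3 ≡ 1 (mod 2).
  s_2 = 0 + 1 + 0 + 0 + 1 + 0 + 1 + 0 = 3 ≡ 1 (mod 2).
  s_3 = 1 + 0 + 0 + 0 + 1 + 0 + 1 + 0 = 3 ≡ 1 (mod 2).
  s_4 = 1 + 0 + 1 + 0 + 0 + 0 + 0 + 0 = 2 ≡ 0 (mod 2).
s = (1, 1, 1, 0)^T — this equals column 14 of H (binary 1110), so error is at position 14.
Correct: flip bit 14 of r = 110010000101010 to get c = 110010000101000.


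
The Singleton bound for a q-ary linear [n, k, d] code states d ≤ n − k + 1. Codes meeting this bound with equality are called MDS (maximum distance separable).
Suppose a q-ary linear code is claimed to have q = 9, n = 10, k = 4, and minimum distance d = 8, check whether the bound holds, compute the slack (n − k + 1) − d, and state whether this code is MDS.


Singleton RHS = n − k + 1 = 7, slack = -1, bound violated (no such code; not MDS).

Singleton bound: d ≤ n − k + 1.
Here n = 10, k = 4, so n − k + 1 = 7.
Given d = 8, check d ≤ 7: NO.
Slack = (n − k + 1) − d = -1.
The slack is negative: d = 8 exceeds n − k + 1 = 7 by 1, so the Singleton bound is violated and no linear [10, 4, 8]_9 code can exist. In particular it is not MDS (MDS requires d = n − k + 1 exactly).
Description: the claimed parameters are [10, 4, 8]_9; such a code would be impossible (violates the Singleton bound).


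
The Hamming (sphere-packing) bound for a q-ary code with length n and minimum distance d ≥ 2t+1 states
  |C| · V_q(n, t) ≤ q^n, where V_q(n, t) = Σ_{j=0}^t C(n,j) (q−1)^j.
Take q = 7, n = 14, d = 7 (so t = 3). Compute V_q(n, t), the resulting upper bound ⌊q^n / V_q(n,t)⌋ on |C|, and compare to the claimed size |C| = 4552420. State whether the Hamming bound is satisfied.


V_q(n, t) = 81985, q^n = 678223072849, Hamming bound = 8272526, |C| = 4552420 ≤ bound (satisfied).

Step 1: Compute V_q(n, t) = Σ_{j=0}^3 C(n, j) (q−1)^j.
  j = 0: C(14,0)·(6)^0 = 1·1 = 1.
  j = 1: C(14,1)·(6)^1 = 14·6 = 84.
  j = 2: C(14,2)·(6)^2 = 91·36 = 3276.
  j = 3: C(14,3)·(6)^3 = 364·216 = 78624.
  V_q(n, t) = 1 + 84 + 3276 + 78624 = 81985.
Step 2: q^n = 7^14 = 678223072849.
Step 3: Hamming bound ⌊q^n / V_q(n,t)⌋ = ⌊678223072849/81985⌋ = 8272526.
Step 4: Compare |C| = 4552420 to 8272526: satisfied.
The claimed |C| lies below the Hamming bound.


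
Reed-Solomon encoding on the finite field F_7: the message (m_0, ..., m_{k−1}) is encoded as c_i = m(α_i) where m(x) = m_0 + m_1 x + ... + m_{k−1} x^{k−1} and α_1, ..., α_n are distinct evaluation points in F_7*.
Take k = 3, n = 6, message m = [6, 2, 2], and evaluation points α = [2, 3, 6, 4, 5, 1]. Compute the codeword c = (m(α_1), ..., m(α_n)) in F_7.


c = [4, 2, 6, 4, 3, 3]

Message polynomial: m(x) = 6 + 2·x + 2·x^2 (mod 7).
For each evaluation point α_i, compute m(α_i) mod 7:
  α_1 = 2: Horner steps 2 → 6 → 4, so m(2) = 4.
  α_2 = 3: Horner steps 2 → 1 → 2, so m(3) = 2.
  α_3 = 6: Horner steps 2 → 0 → 6, so m(6) = 6.
  α_4 = 4: Horner steps 2 → 3 → 4, so m(4) = 4.
  α_5 = 5: Horner steps 2 → 5 → 3, so m(5) = 3.
  α_6 = 1: Horner steps 2 → 4 → 3, so m(1) = 3.
Codeword c = [4, 2, 6, 4, 3, 3] ∈ F_7^6.


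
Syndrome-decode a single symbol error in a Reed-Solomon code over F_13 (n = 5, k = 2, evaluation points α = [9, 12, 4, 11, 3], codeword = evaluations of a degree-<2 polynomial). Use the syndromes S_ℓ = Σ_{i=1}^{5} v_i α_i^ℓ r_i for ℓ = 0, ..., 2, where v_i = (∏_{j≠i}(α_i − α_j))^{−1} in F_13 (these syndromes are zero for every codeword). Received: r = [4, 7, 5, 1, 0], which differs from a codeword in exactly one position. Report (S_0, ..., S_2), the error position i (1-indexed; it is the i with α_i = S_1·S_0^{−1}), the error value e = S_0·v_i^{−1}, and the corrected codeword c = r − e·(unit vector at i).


S = (5, 8, 5), error at position 2, error magnitude e = 1, c = [4, 6, 5, 1, 0].

Step 1: column multipliers v_i = (∏_{j≠i}(α_i − α_j))^{−1} mod 13.
  i = 1 (α = 9): (9−12)(9−4)(9−11)(9−3) = (−3)·5·(−2)·6 = 180 ≡ 11, so v_1 = 11^{−1} = 6 (mod 13).
  i = 2 (α = 12): (12−9)(12−4)(12−11)(12−3) = 3·8·1·9 = 216 ≡ 8, so v_2 = 8^{−1} = 5 (mod 13).
  i = 3 (α = 4): (4−9)(4−12)(4−11)(4−3) = (−5)·(−8)·(−7)·1 = −280 ≡ 6, so v_3 = 6^{−1} = 11 (mod 13).
  i = 4 (α = 11): (11−9)(11−12)(11−4)(11−3) = 2·(−1)·7·8 = −112 ≡ 5, so v_4 = 5^{−1} = 8 (mod 13).
  i = 5 (α = 3): (3−9)(3−12)(3−4)(3−11) = (−6)·(−9)·(−1)·(−8) = 432 ≡ 3, so v_5 = 3^{−1} = 9 (mod 13).
  v = [6, 5, 11, 8, 9].
Step 2: syndromes of r = [4, 7, 5, 1, 0] (all sums mod 13).
  S_0 = Σ v_i r_i = 6·4 + 5·7 + 11·5 + 8·1 + 9·0 = 122 ≡ 5.
  S_1 = Σ v_i α_i r_i = 6·9·4 + 5·12·7 + 11·4·5 + 8·11·1 + 9·3·0 = 944 ≡ 8.
  α_i^2 mod 13 = [3, 1, 3, 4, 9].
  S_2 = Σ v_i α_i^2 r_i = 6·3·4 + 5·1·7 + 11·3·5 + 8·4·1 + 9·9·0 = 304 ≡ 5.
  S = (5, 8, 5) ≠ 0, so r is not a codeword (an error is present).
Step 3: locate the error. For a single error e at position i, S_ℓ = v_i·e·α_i^ℓ, so α_err = S_1/S_0.
  S_0^{−1} = 5^{−1} = 8 (mod 13), so α_err = 8·8 = 64 ≡ 12 = α_2. Error position i = 2.
  Consistency check: S_2/S_1 = 5·5 = 25 ≡ 12 = α_err ✓ (single-error assumption holds).
Step 4: error magnitude e = S_0/v_2 = S_0·∏_{j≠2}(α_2 − α_j) = 5·8 = 40 ≡ 1 (mod 13).
Step 5: correct position 2: c_2 = r_2 − e = 7 − 1 ≡ 6 (mod 13). Hence c = [4, 6, 5, 1, 0].
  Check: interpolating c through the α_i gives m(x) = 11 + 5·x (degree < 2) with m(α_i) = c_i for every i, so c is indeed a codeword.
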